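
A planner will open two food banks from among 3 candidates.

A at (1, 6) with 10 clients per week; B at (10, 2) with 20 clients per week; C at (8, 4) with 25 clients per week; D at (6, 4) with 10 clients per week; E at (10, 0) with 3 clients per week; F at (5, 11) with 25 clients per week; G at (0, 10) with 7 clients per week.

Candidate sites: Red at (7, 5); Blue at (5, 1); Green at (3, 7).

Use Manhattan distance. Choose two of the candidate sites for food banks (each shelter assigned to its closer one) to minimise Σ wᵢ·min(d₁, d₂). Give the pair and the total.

{Red, Green}, total 436

Evaluate every pair (each demand assigned to the nearer of the two):
  {Red, Green}: total = 436
  {Blue, Green}: total = 550
  {Red, Blue}: total = 562
Best pair: {Red, Green} with total 436.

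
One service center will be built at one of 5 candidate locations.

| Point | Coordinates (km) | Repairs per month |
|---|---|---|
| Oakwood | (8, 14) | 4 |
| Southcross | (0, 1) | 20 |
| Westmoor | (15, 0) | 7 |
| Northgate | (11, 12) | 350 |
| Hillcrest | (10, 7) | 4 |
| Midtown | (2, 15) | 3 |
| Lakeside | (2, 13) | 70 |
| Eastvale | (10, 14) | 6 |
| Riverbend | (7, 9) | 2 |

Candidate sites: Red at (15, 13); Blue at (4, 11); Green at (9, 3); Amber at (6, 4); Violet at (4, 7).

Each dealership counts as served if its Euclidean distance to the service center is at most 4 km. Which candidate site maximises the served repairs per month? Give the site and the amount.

Coverage radius r = 4 km; a point is covered iff (Δx)²+(Δy)² ≤ 4² = 16.
  Red (15, 13): covers {none} → 0
  Blue (4, 11): covers {Lakeside, Riverbend} → 72
  Green (9, 3): covers {none} → 0
  Amber (6, 4): covers {none} → 0
  Violet (4, 7): covers {Riverbend} → 2
Maximum coverage at Blue: 72 repairs per month.

Blue, covering 72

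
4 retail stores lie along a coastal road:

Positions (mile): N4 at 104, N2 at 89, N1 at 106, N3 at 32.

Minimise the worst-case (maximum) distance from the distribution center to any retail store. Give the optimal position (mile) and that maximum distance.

The 1-center on a line is the midpoint of the two extreme points: leftmost at 32, rightmost at 106.
Optimal location = (32 + 106)/2 = 69; maximum distance = (106 − 32)/2 = 37.

location 69, max distance 37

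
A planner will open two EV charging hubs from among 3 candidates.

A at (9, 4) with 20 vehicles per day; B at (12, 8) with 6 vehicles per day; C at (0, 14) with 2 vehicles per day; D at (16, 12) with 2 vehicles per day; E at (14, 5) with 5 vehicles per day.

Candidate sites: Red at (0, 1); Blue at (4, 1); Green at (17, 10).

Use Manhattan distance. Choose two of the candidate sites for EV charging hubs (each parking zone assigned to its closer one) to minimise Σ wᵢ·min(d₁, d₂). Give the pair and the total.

{Blue, Green}, total 282

Evaluate every pair (each demand assigned to the nearer of the two):
  {Blue, Green}: total = 282
  {Red, Green}: total = 354
  {Red, Blue}: total = 392
Best pair: {Blue, Green} with total 282.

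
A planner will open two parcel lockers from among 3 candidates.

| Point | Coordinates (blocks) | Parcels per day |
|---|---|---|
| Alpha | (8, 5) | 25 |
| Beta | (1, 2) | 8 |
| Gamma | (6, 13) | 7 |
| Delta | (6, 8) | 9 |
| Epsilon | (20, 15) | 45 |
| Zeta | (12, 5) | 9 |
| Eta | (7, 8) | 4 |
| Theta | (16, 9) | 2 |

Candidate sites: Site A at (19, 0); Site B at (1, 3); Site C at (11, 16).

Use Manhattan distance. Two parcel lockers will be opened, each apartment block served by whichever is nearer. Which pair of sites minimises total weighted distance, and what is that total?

{Site B, Site C}, total 1005

Evaluate every pair (each demand assigned to the nearer of the two):
  {Site B, Site C}: total = 1005
  {Site A, Site C}: total = 1313
  {Site A, Site B}: total = 1324
Best pair: {Site B, Site C} with total 1005.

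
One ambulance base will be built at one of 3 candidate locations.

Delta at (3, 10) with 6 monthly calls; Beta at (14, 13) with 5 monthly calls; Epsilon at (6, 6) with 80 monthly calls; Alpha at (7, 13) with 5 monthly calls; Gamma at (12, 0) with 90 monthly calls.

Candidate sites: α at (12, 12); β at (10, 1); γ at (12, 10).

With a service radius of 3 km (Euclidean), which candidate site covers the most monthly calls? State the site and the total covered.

β, covering 90

Coverage radius r = 3 km; a point is covered iff (Δx)²+(Δy)² ≤ 3² = 9.
  α (12, 12): covers {Beta} → 5
  β (10, 1): covers {Gamma} → 90
  γ (12, 10): covers {none} → 0
Maximum coverage at β: 90 monthly calls.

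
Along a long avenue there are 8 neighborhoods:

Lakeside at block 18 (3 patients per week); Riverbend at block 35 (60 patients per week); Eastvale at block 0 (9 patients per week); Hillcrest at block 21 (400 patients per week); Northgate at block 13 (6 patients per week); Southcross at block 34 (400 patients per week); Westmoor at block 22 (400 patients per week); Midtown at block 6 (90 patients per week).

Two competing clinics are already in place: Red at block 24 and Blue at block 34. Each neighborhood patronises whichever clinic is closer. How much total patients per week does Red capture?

The indifferent point is the midpoint (24+34)/2 = 29; neighborhoods left of it (closer to Red at 24) go to Red, those right go to Blue.
  Eastvale at 0 (w=9) → Red
  Midtown at 6 (w=90) → Red
  Northgate at 13 (w=6) → Red
  Lakeside at 18 (w=3) → Red
  Hillcrest at 21 (w=400) → Red
  Westmoor at 22 (w=400) → Red
  Southcross at 34 (w=400) → Blue
  Riverbend at 35 (w=60) → Blue
Red captures 908; Blue captures 460.

908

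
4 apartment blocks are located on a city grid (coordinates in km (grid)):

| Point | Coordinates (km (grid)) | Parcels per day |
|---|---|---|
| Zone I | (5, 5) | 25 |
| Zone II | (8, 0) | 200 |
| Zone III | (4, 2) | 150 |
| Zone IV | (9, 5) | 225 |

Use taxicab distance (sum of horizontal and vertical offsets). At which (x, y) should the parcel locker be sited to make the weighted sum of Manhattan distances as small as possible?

Manhattan distance separates: Σwᵢ(|x−xᵢ|+|y−yᵢ|) = Σwᵢ|x−xᵢ| + Σwᵢ|y−yᵢ|, so x and y are optimised independently as 1-D weighted medians.
Total weight W = 600; half = 300.
x-coordinate, sorted with cumulative weight:
  x=4 (Zone III, w=150) cum 150
  x=5 (Zone I, w=25) cum 175
  x=8 (Zone II, w=200) cum 375  ← median
  x=9 (Zone IV, w=225) cum 600
⇒ x* = 8
y-coordinate, sorted with cumulative weight:
  y=0 (Zone II, w=200) cum 200
  y=2 (Zone III, w=150) cum 350  ← median
  y=5 (Zone I, w=25) cum 375
  y=5 (Zone IV, w=225) cum 600
⇒ y* = 2

(8, 2)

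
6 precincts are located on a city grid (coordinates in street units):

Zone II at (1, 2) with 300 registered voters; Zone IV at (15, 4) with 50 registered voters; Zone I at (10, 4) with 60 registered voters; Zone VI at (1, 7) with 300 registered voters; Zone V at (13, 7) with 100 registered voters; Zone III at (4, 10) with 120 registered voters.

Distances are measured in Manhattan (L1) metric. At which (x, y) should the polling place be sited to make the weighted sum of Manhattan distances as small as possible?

Manhattan distance separates: Σwᵢ(|x−xᵢ|+|y−yᵢ|) = Σwᵢ|x−xᵢ| + Σwᵢ|y−yᵢ|, so x and y are optimised independently as 1-D weighted medians.
Total weight W = 930; half = 465.
x-coordinate, sorted with cumulative weight:
  x=1 (Zone II, w=300) cum 300
  x=1 (Zone VI, w=300) cum 600  ← median
  x=4 (Zone III, w=120) cum 720
  x=10 (Zone I, w=60) cum 780
  x=13 (Zone V, w=100) cum 880
  x=15 (Zone IV, w=50) cum 930
⇒ x* = 1
y-coordinate, sorted with cumulative weight:
  y=2 (Zone II, w=300) cum 300
  y=4 (Zone IV, w=50) cum 350
  y=4 (Zone I, w=60) cum 410
  y=7 (Zone VI, w=300) cum 710  ← median
  y=7 (Zone V, w=100) cum 810
  y=10 (Zone III, w=120) cum 930
⇒ y* = 7

(1, 7)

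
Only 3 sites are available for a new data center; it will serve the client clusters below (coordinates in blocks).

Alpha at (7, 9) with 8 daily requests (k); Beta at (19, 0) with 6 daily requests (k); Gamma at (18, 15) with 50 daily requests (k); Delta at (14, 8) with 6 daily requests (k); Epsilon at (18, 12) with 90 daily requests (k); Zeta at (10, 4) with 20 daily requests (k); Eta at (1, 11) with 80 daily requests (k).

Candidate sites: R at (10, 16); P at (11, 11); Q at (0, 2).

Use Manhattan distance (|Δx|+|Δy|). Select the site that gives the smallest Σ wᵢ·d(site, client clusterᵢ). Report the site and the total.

Total weighted distance at each candidate:
  R (10, 16): total = 3192
  P (11, 11): total = 2428
  Q (0, 2): total = 5468
Minimum is at P with total 2428 blocks.

P, total 2428 blocks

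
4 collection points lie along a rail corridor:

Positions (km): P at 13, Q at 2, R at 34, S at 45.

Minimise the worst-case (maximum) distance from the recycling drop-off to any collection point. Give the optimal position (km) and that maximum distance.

The 1-center on a line is the midpoint of the two extreme points: leftmost at 2, rightmost at 45.
Optimal location = (2 + 45)/2 = 23.5; maximum distance = (45 − 2)/2 = 21.5.

location 23.5, max distance 21.5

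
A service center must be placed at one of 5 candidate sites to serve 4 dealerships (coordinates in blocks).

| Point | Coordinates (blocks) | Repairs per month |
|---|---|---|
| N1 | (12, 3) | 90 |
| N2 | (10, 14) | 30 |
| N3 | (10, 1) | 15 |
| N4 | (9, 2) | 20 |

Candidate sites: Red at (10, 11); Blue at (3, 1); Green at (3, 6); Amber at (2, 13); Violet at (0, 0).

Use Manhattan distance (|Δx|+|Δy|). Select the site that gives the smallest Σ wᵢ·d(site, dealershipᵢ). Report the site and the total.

Total weighted distance at each candidate:
  Red (10, 11): total = 1340
  Blue (3, 1): total = 1835
  Green (3, 6): total = 1910
  Amber (2, 13): total = 2730
  Violet (0, 0): total = 2455
Minimum is at Red with total 1340 blocks.

Red, total 1340 blocks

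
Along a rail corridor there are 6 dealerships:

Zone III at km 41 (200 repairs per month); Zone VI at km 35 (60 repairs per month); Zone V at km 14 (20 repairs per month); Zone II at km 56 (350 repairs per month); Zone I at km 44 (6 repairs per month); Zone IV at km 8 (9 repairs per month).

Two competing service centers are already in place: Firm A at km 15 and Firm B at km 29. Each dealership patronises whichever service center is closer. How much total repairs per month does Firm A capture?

29

The indifferent point is the midpoint (15+29)/2 = 22; dealerships left of it (closer to Firm A at 15) go to Firm A, those right go to Firm B.
  Zone IV at 8 (w=9) → Firm A
  Zone V at 14 (w=20) → Firm A
  Zone VI at 35 (w=60) → Firm B
  Zone III at 41 (w=200) → Firm B
  Zone I at 44 (w=6) → Firm B
  Zone II at 56 (w=350) → Firm B
Firm A captures 29; Firm B captures 616.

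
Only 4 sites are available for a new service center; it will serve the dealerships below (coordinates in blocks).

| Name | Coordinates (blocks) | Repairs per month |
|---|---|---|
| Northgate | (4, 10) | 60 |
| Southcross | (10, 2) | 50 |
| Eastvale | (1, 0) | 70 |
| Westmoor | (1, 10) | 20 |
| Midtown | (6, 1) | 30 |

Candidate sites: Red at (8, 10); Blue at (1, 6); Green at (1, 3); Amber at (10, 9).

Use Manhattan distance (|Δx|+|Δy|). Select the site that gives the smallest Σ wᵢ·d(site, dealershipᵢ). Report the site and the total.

Green, total 1660 blocks

Total weighted distance at each candidate:
  Red (8, 10): total = 2400
  Blue (1, 6): total = 1870
  Green (1, 3): total = 1660
  Amber (10, 9): total = 2590
Minimum is at Green with total 1660 blocks.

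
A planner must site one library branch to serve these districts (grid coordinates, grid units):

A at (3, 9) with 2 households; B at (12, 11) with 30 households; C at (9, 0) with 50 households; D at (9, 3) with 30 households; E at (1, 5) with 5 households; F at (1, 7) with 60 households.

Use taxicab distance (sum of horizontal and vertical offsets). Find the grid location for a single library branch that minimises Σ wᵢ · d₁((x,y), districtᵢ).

Manhattan distance separates: Σwᵢ(|x−xᵢ|+|y−yᵢ|) = Σwᵢ|x−xᵢ| + Σwᵢ|y−yᵢ|, so x and y are optimised independently as 1-D weighted medians.
Total weight W = 177; half = 88.5.
x-coordinate, sorted with cumulative weight:
  x=1 (E, w=5) cum 5
  x=1 (F, w=60) cum 65
  x=3 (A, w=2) cum 67
  x=9 (C, w=50) cum 117  ← median
  x=9 (D, w=30) cum 147
  x=12 (B, w=30) cum 177
⇒ x* = 9
y-coordinate, sorted with cumulative weight:
  y=0 (C, w=50) cum 50
  y=3 (D, w=30) cum 80
  y=5 (E, w=5) cum 85
  y=7 (F, w=60) cum 145  ← median
  y=9 (A, w=2) cum 147
  y=11 (B, w=30) cum 177
⇒ y* = 7

(9, 7)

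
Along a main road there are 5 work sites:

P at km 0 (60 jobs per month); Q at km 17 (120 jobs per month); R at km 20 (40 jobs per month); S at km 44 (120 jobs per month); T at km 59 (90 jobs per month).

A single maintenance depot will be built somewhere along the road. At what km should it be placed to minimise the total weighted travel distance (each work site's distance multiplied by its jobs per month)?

For a sum of weighted absolute distances on a line, the optimum is the weighted median (not the mean). Total weight W = 430; half-weight = 215.
Sort by position and accumulate weight:
  km 0 (P, w=60) → cum 60
  km 17 (Q, w=120) → cum 180
  km 20 (R, w=40) → cum 220  ≥ 215 → median here
  km 44 (S, w=120) → cum 340
  km 59 (T, w=90) → cum 430
Optimal location: km 20.

x = 20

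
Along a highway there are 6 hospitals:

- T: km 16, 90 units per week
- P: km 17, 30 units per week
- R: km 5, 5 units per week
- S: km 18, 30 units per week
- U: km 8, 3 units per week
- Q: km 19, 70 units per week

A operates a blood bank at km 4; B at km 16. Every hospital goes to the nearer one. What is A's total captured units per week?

8

The indifferent point is the midpoint (4+16)/2 = 10; hospitals left of it (closer to A at 4) go to A, those right go to B.
  R at 5 (w=5) → A
  U at 8 (w=3) → A
  T at 16 (w=90) → B
  P at 17 (w=30) → B
  S at 18 (w=30) → B
  Q at 19 (w=70) → B
A captures 8; B captures 220.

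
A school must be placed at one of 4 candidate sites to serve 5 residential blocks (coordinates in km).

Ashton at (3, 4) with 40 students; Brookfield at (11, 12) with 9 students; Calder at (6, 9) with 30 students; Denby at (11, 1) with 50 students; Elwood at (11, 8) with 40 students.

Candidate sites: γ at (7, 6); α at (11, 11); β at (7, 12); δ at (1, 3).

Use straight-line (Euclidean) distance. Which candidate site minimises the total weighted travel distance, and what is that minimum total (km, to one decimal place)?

γ, total 837.7 km

Total weighted distance at each candidate:
  γ (7, 6): total = 837.7
  α (11, 11): total = 1215.8
  β (7, 12): total = 1300.1
  δ (1, 3): total = 1401.9
Minimum is at γ with total 837.7 km.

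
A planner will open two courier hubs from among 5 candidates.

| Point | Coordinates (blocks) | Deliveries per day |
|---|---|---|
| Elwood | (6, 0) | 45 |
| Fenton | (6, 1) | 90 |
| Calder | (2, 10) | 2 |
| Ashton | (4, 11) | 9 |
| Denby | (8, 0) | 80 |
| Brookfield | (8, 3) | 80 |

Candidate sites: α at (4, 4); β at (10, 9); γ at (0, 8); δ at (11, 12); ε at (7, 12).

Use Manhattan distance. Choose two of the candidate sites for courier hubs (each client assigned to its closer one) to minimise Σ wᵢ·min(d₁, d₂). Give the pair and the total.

Evaluate every pair (each demand assigned to the nearer of the two):
  {α, ε}: total = 1810
  {α, γ}: total = 1831
  {α, β}: total = 1839
  {α, δ}: total = 1839
  {β, ε}: total = 3235
  {β, γ}: total = 3256
  {β, δ}: total = 3275
  {γ, ε}: total = 3549
  {δ, ε}: total = 3555
  {γ, δ}: total = 4031
Best pair: {α, ε} with total 1810.

{α, ε}, total 1810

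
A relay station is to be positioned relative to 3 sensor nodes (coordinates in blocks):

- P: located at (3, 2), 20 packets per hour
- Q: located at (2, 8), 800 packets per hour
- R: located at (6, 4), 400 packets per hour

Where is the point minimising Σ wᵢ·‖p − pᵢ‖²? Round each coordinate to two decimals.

(3.33, 6.59)

The minimiser of Σwᵢ‖p−pᵢ‖² is the weighted centroid p* = (Σwᵢpᵢ)/(Σwᵢ).
Σwᵢ = 1220.
Σwᵢxᵢ = 20·3 + 800·2 + 400·6 = 4060.
Σwᵢyᵢ = 20·2 + 800·8 + 400·4 = 8040.
x* = 4060/1220 = 3.33, y* = 8040/1220 = 6.59.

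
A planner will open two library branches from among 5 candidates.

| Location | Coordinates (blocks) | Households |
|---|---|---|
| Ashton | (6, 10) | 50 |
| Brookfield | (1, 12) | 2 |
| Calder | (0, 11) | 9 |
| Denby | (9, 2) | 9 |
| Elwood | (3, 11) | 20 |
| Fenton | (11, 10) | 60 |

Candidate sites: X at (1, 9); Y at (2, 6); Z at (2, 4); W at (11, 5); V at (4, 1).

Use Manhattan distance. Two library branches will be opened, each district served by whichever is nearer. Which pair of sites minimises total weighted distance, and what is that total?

{X, W}, total 758

Evaluate every pair (each demand assigned to the nearer of the two):
  {X, W}: total = 758
  {Y, W}: total = 942
  {Z, W}: total = 1104
  {X, V}: total = 1127
  {X, Z}: total = 1154
  {X, Y}: total = 1172
  {W, V}: total = 1219
  {Y, V}: total = 1431
  {Y, Z}: total = 1458
  {Z, V}: total = 1713
Best pair: {X, W} with total 758.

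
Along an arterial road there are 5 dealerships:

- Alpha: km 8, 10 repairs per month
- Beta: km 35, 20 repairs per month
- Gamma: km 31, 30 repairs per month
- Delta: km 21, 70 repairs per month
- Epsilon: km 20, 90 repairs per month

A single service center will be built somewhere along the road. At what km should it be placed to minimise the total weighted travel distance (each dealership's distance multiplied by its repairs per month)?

x = 21

For a sum of weighted absolute distances on a line, the optimum is the weighted median (not the mean). Total weight W = 220; half-weight = 110.
Sort by position and accumulate weight:
  km 8 (Alpha, w=10) → cum 10
  km 20 (Epsilon, w=90) → cum 100
  km 21 (Delta, w=70) → cum 170  ≥ 110 → median here
  km 31 (Gamma, w=30) → cum 200
  km 35 (Beta, w=20) → cum 220
Optimal location: km 21.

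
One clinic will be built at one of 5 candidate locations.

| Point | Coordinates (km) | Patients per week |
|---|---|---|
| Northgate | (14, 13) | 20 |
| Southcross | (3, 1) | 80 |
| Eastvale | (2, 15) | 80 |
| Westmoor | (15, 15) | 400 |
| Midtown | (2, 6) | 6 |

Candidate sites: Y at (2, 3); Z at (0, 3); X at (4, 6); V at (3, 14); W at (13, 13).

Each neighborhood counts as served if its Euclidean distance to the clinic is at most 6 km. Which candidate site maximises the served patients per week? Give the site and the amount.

W, covering 420

Coverage radius r = 6 km; a point is covered iff (Δx)²+(Δy)² ≤ 6² = 36.
  Y (2, 3): covers {Southcross, Midtown} → 86
  Z (0, 3): covers {Southcross, Midtown} → 86
  X (4, 6): covers {Southcross, Midtown} → 86
  V (3, 14): covers {Eastvale} → 80
  W (13, 13): covers {Northgate, Westmoor} → 420
Maximum coverage at W: 420 patients per week.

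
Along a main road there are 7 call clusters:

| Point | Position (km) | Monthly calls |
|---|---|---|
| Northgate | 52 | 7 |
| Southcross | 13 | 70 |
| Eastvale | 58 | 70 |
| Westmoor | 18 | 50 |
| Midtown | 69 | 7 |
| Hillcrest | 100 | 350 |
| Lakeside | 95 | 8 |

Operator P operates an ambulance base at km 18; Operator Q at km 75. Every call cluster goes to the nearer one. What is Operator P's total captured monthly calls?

120

The indifferent point is the midpoint (18+75)/2 = 46.5; call clusters left of it (closer to Operator P at 18) go to Operator P, those right go to Operator Q.
  Southcross at 13 (w=70) → Operator P
  Westmoor at 18 (w=50) → Operator P
  Northgate at 52 (w=7) → Operator Q
  Eastvale at 58 (w=70) → Operator Q
  Midtown at 69 (w=7) → Operator Q
  Lakeside at 95 (w=8) → Operator Q
  Hillcrest at 100 (w=350) → Operator Q
Operator P captures 120; Operator Q captures 442.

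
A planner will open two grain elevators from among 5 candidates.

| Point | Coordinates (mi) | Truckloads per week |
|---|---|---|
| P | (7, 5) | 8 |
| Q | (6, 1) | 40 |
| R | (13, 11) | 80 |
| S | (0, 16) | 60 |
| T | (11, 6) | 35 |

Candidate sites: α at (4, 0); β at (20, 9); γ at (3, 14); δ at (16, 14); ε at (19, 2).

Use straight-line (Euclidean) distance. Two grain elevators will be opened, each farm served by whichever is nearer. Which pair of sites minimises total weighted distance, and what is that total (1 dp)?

{γ, δ}, total 1498.4

Evaluate every pair (each demand assigned to the nearer of the two):
  {γ, δ}: total = 1498.4
  {α, γ}: total = 1510.3
  {β, γ}: total = 1743.2
  {α, δ}: total = 1765.7
  {γ, ε}: total = 1964.9
  {α, β}: total = 2030.7
  {δ, ε}: total = 2240.4
  {α, ε}: total = 2304.0
  {β, δ}: total = 2383.9
  {β, ε}: total = 2787.3
Best pair: {γ, δ} with total 1498.4.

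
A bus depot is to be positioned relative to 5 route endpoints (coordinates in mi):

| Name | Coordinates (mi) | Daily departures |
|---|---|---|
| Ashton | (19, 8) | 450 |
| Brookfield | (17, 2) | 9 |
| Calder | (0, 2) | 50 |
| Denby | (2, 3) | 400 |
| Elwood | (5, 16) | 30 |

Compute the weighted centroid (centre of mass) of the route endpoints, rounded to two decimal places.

(10.28, 5.75)

The minimiser of Σwᵢ‖p−pᵢ‖² is the weighted centroid p* = (Σwᵢpᵢ)/(Σwᵢ).
Σwᵢ = 939.
Σwᵢxᵢ = 450·19 + 9·17 + 50·0 + 400·2 + 30·5 = 9653.
Σwᵢyᵢ = 450·8 + 9·2 + 50·2 + 400·3 + 30·16 = 5398.
x* = 9653/939 = 10.28, y* = 5398/939 = 5.75.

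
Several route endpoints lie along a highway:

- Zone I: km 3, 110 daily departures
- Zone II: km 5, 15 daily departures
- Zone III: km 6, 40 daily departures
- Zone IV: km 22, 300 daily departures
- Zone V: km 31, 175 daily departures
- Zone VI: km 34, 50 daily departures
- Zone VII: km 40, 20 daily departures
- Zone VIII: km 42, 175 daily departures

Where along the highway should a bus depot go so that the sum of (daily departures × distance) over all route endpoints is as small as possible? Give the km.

For a sum of weighted absolute distances on a line, the optimum is the weighted median (not the mean). Total weight W = 885; half-weight = 442.5.
Sort by position and accumulate weight:
  km 3 (Zone I, w=110) → cum 110
  km 5 (Zone II, w=15) → cum 125
  km 6 (Zone III, w=40) → cum 165
  km 22 (Zone IV, w=300) → cum 465  ≥ 442.5 → median here
  km 31 (Zone V, w=175) → cum 640
  km 34 (Zone VI, w=50) → cum 690
  km 40 (Zone VII, w=20) → cum 710
  km 42 (Zone VIII, w=175) → cum 885
Optimal location: km 22.

x = 22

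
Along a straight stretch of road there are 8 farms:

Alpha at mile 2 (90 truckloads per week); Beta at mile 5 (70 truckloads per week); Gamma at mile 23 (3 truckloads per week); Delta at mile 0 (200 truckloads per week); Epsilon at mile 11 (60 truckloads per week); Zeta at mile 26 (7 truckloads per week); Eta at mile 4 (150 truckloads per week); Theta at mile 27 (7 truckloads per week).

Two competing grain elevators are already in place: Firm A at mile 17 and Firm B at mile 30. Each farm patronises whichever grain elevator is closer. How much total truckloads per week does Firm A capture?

573

The indifferent point is the midpoint (17+30)/2 = 23.5; farms left of it (closer to Firm A at 17) go to Firm A, those right go to Firm B.
  Delta at 0 (w=200) → Firm A
  Alpha at 2 (w=90) → Firm A
  Eta at 4 (w=150) → Firm A
  Beta at 5 (w=70) → Firm A
  Epsilon at 11 (w=60) → Firm A
  Gamma at 23 (w=3) → Firm A
  Zeta at 26 (w=7) → Firm B
  Theta at 27 (w=7) → Firm B
Firm A captures 573; Firm B captures 14.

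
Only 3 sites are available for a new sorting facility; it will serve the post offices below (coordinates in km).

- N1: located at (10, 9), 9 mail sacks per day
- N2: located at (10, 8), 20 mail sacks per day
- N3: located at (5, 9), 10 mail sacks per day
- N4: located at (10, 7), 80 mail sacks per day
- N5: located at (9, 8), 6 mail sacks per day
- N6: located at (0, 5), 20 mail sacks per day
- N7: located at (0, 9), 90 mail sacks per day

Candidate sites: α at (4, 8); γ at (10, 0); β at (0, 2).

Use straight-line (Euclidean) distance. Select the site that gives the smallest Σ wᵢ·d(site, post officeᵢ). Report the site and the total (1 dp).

α, total 1176.6 km

Total weighted distance at each candidate:
  α (4, 8): total = 1176.6
  γ (10, 0): total = 2386.8
  β (0, 2): total = 2078.4
Minimum is at α with total 1176.6 km.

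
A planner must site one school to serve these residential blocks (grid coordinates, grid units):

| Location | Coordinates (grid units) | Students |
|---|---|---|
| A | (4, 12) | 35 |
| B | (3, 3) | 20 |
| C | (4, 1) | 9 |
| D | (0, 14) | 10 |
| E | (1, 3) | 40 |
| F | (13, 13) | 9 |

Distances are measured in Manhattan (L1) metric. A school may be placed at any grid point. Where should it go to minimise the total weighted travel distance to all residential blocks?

Manhattan distance separates: Σwᵢ(|x−xᵢ|+|y−yᵢ|) = Σwᵢ|x−xᵢ| + Σwᵢ|y−yᵢ|, so x and y are optimised independently as 1-D weighted medians.
Total weight W = 123; half = 61.5.
x-coordinate, sorted with cumulative weight:
  x=0 (D, w=10) cum 10
  x=1 (E, w=40) cum 50
  x=3 (B, w=20) cum 70  ← median
  x=4 (A, w=35) cum 105
  x=4 (C, w=9) cum 114
  x=13 (F, w=9) cum 123
⇒ x* = 3
y-coordinate, sorted with cumulative weight:
  y=1 (C, w=9) cum 9
  y=3 (B, w=20) cum 29
  y=3 (E, w=40) cum 69  ← median
  y=12 (A, w=35) cum 104
  y=13 (F, w=9) cum 113
  y=14 (D, w=10) cum 123
⇒ y* = 3

(3, 3)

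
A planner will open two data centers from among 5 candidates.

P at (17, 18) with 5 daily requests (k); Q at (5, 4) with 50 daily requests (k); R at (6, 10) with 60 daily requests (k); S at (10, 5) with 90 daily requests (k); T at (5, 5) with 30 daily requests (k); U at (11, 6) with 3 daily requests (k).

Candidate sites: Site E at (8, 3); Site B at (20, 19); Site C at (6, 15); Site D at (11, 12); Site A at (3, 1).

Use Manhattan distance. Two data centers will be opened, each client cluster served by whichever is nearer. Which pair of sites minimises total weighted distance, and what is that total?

{Site E, Site C}, total 1098

Evaluate every pair (each demand assigned to the nearer of the two):
  {Site E, Site C}: total = 1098
  {Site E, Site D}: total = 1208
  {Site E, Site B}: total = 1288
  {Site E, Site A}: total = 1388
  {Site D, Site A}: total = 1648
  {Site C, Site A}: total = 1829
  {Site C, Site D}: total = 2028
  {Site B, Site A}: total = 2199
  {Site B, Site D}: total = 2268
  {Site B, Site C}: total = 2552
Best pair: {Site E, Site C} with total 1098.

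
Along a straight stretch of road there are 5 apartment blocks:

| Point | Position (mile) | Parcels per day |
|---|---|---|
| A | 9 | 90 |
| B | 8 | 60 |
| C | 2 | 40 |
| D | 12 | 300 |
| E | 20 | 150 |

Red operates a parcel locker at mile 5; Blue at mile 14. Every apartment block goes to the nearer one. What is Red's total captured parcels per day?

190

The indifferent point is the midpoint (5+14)/2 = 9.5; apartment blocks left of it (closer to Red at 5) go to Red, those right go to Blue.
  C at 2 (w=40) → Red
  B at 8 (w=60) → Red
  A at 9 (w=90) → Red
  D at 12 (w=300) → Blue
  E at 20 (w=150) → Blue
Red captures 190; Blue captures 450.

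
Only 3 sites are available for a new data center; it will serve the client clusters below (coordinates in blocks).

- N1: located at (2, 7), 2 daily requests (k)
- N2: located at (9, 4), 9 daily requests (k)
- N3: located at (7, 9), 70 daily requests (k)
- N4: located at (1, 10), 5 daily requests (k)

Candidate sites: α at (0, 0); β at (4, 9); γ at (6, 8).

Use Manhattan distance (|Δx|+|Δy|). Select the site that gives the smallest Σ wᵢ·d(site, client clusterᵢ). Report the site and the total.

γ, total 248 blocks

Total weighted distance at each candidate:
  α (0, 0): total = 1310
  β (4, 9): total = 328
  γ (6, 8): total = 248
Minimum is at γ with total 248 blocks.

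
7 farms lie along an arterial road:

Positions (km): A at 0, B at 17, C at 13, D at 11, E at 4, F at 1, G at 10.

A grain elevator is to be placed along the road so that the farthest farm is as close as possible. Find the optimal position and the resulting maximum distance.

The 1-center on a line is the midpoint of the two extreme points: leftmost at 0, rightmost at 17.
Optimal location = (0 + 17)/2 = 8.5; maximum distance = (17 − 0)/2 = 8.5.

location 8.5, max distance 8.5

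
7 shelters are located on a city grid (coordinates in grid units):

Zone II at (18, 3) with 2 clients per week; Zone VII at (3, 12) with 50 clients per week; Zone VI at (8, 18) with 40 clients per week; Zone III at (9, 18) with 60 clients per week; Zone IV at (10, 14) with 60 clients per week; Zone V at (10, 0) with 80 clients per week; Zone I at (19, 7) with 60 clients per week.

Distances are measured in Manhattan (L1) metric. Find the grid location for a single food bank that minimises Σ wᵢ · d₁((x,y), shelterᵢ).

(10, 12)

Manhattan distance separates: Σwᵢ(|x−xᵢ|+|y−yᵢ|) = Σwᵢ|x−xᵢ| + Σwᵢ|y−yᵢ|, so x and y are optimised independently as 1-D weighted medians.
Total weight W = 352; half = 176.
x-coordinate, sorted with cumulative weight:
  x=3 (Zone VII, w=50) cum 50
  x=8 (Zone VI, w=40) cum 90
  x=9 (Zone III, w=60) cum 150
  x=10 (Zone IV, w=60) cum 210  ← median
  x=10 (Zone V, w=80) cum 290
  x=18 (Zone II, w=2) cum 292
  x=19 (Zone I, w=60) cum 352
⇒ x* = 10
y-coordinate, sorted with cumulative weight:
  y=0 (Zone V, w=80) cum 80
  y=3 (Zone II, w=2) cum 82
  y=7 (Zone I, w=60) cum 142
  y=12 (Zone VII, w=50) cum 192  ← median
  y=14 (Zone IV, w=60) cum 252
  y=18 (Zone VI, w=40) cum 292
  y=18 (Zone III, w=60) cum 352
⇒ y* = 12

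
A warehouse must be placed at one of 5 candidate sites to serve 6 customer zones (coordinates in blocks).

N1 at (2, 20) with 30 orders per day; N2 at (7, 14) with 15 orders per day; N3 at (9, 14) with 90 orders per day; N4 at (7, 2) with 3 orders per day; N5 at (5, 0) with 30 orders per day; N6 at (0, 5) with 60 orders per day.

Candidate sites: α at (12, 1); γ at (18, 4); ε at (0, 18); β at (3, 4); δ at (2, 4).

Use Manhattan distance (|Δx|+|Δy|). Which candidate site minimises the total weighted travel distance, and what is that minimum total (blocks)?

Total weighted distance at each candidate:
  α (12, 1): total = 3798
  γ (18, 4): total = 4674
  ε (0, 18): total = 2994
  β (3, 4): total = 2598
  δ (2, 4): total = 2646
Minimum is at β with total 2598 blocks.

β, total 2598 blocks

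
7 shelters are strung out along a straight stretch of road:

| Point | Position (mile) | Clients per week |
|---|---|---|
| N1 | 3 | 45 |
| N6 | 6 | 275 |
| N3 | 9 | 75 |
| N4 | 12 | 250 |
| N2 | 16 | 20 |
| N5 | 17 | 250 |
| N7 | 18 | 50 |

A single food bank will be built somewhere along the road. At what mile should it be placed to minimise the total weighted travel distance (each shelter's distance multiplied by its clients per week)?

x = 12

For a sum of weighted absolute distances on a line, the optimum is the weighted median (not the mean). Total weight W = 965; half-weight = 482.5.
Sort by position and accumulate weight:
  mile 3 (N1, w=45) → cum 45
  mile 6 (N6, w=275) → cum 320
  mile 9 (N3, w=75) → cum 395
  mile 12 (N4, w=250) → cum 645  ≥ 482.5 → median here
  mile 16 (N2, w=20) → cum 665
  mile 17 (N5, w=250) → cum 915
  mile 18 (N7, w=50) → cum 965
Optimal location: mile 12.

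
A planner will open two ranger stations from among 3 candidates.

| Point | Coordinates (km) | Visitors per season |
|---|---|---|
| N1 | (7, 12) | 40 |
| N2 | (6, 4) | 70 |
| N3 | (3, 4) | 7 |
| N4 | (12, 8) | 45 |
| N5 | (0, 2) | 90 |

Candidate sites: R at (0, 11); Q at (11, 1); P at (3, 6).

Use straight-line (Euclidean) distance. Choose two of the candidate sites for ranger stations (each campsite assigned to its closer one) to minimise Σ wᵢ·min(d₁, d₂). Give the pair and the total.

Evaluate every pair (each demand assigned to the nearer of the two):
  {Q, P}: total = 1323.0
  {R, P}: total = 1414.1
  {R, Q}: total = 1872.5
Best pair: {Q, P} with total 1323.0.

{Q, P}, total 1323.0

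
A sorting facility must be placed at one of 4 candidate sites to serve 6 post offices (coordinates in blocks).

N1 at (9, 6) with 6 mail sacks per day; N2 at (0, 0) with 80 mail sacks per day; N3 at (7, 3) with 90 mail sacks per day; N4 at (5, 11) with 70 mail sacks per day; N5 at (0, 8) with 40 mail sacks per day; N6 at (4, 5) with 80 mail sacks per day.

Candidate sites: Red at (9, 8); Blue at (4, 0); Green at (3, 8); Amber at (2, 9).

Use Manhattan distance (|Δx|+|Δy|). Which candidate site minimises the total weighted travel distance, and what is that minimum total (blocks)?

Green, total 2528 blocks

Total weighted distance at each candidate:
  Red (9, 8): total = 3492
  Blue (4, 0): total = 2646
  Green (3, 8): total = 2528
  Amber (2, 9): total = 2880
Minimum is at Green with total 2528 blocks.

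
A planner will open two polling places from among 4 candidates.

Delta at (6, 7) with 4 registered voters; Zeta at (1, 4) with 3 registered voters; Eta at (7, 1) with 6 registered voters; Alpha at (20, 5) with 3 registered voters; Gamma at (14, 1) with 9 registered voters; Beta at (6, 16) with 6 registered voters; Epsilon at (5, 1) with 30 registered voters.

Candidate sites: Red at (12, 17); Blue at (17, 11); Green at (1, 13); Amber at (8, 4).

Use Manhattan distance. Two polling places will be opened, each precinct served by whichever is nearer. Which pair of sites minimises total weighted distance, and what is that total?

Evaluate every pair (each demand assigned to the nearer of the two):
  {Red, Amber}: total = 407
  {Green, Amber}: total = 413
  {Blue, Amber}: total = 437
  {Blue, Green}: total = 851
  {Red, Green}: total = 923
  {Red, Blue}: total = 1095
Best pair: {Red, Amber} with total 407.

{Red, Amber}, total 407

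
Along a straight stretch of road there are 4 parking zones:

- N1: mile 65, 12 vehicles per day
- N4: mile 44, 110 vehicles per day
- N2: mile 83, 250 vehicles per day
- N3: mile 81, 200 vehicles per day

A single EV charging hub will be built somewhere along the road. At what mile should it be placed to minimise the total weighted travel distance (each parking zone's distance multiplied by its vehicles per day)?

x = 81

For a sum of weighted absolute distances on a line, the optimum is the weighted median (not the mean). Total weight W = 572; half-weight = 286.
Sort by position and accumulate weight:
  mile 44 (N4, w=110) → cum 110
  mile 65 (N1, w=12) → cum 122
  mile 81 (N3, w=200) → cum 322  ≥ 286 → median here
  mile 83 (N2, w=250) → cum 572
Optimal location: mile 81.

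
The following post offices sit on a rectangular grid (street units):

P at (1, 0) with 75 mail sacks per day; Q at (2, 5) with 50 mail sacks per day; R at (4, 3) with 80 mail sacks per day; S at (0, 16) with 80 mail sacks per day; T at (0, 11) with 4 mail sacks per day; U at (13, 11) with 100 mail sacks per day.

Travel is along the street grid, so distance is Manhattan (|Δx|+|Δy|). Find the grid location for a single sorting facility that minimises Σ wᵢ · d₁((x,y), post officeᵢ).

(2, 5)

Manhattan distance separates: Σwᵢ(|x−xᵢ|+|y−yᵢ|) = Σwᵢ|x−xᵢ| + Σwᵢ|y−yᵢ|, so x and y are optimised independently as 1-D weighted medians.
Total weight W = 389; half = 194.5.
x-coordinate, sorted with cumulative weight:
  x=0 (S, w=80) cum 80
  x=0 (T, w=4) cum 84
  x=1 (P, w=75) cum 159
  x=2 (Q, w=50) cum 209  ← median
  x=4 (R, w=80) cum 289
  x=13 (U, w=100) cum 389
⇒ x* = 2
y-coordinate, sorted with cumulative weight:
  y=0 (P, w=75) cum 75
  y=3 (R, w=80) cum 155
  y=5 (Q, w=50) cum 205  ← median
  y=11 (T, w=4) cum 209
  y=11 (U, w=100) cum 309
  y=16 (S, w=80) cum 389
⇒ y* = 5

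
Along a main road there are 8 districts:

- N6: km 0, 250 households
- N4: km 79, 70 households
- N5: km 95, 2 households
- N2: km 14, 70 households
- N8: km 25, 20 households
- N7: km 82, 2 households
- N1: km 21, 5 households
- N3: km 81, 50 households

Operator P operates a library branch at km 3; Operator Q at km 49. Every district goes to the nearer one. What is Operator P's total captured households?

The indifferent point is the midpoint (3+49)/2 = 26; districts left of it (closer to Operator P at 3) go to Operator P, those right go to Operator Q.
  N6 at 0 (w=250) → Operator P
  N2 at 14 (w=70) → Operator P
  N1 at 21 (w=5) → Operator P
  N8 at 25 (w=20) → Operator P
  N4 at 79 (w=70) → Operator Q
  N3 at 81 (w=50) → Operator Q
  N7 at 82 (w=2) → Operator Q
  N5 at 95 (w=2) → Operator Q
Operator P captures 345; Operator Q captures 124.

345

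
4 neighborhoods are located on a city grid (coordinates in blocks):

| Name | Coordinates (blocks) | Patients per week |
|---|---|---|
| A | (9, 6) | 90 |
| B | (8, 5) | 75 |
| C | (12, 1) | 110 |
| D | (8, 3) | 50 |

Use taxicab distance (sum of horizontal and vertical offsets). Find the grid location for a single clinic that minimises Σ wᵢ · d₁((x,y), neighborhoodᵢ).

(9, 5)

Manhattan distance separates: Σwᵢ(|x−xᵢ|+|y−yᵢ|) = Σwᵢ|x−xᵢ| + Σwᵢ|y−yᵢ|, so x and y are optimised independently as 1-D weighted medians.
Total weight W = 325; half = 162.5.
x-coordinate, sorted with cumulative weight:
  x=8 (B, w=75) cum 75
  x=8 (D, w=50) cum 125
  x=9 (A, w=90) cum 215  ← median
  x=12 (C, w=110) cum 325
⇒ x* = 9
y-coordinate, sorted with cumulative weight:
  y=1 (C, w=110) cum 110
  y=3 (D, w=50) cum 160
  y=5 (B, w=75) cum 235  ← median
  y=6 (A, w=90) cum 325
⇒ y* = 5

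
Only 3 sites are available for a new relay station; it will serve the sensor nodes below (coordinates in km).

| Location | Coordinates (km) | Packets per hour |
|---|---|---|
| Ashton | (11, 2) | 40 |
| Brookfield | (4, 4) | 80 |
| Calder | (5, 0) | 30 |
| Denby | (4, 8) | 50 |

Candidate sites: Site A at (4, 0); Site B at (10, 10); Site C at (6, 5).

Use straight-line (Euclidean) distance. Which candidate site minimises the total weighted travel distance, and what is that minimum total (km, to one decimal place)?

Site C, total 745.4 km

Total weighted distance at each candidate:
  Site A (4, 0): total = 1041.2
  Site B (10, 10): total = 1653.0
  Site C (6, 5): total = 745.4
Minimum is at Site C with total 745.4 km.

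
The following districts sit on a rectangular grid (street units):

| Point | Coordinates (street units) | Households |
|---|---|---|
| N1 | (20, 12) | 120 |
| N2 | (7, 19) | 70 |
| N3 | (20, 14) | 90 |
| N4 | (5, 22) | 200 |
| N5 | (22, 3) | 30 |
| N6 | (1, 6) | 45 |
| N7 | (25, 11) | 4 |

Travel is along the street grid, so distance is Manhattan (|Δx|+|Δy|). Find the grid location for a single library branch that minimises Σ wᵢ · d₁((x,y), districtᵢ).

(7, 14)

Manhattan distance separates: Σwᵢ(|x−xᵢ|+|y−yᵢ|) = Σwᵢ|x−xᵢ| + Σwᵢ|y−yᵢ|, so x and y are optimised independently as 1-D weighted medians.
Total weight W = 559; half = 279.5.
x-coordinate, sorted with cumulative weight:
  x=1 (N6, w=45) cum 45
  x=5 (N4, w=200) cum 245
  x=7 (N2, w=70) cum 315  ← median
  x=20 (N1, w=120) cum 435
  x=20 (N3, w=90) cum 525
  x=22 (N5, w=30) cum 555
  x=25 (N7, w=4) cum 559
⇒ x* = 7
y-coordinate, sorted with cumulative weight:
  y=3 (N5, w=30) cum 30
  y=6 (N6, w=45) cum 75
  y=11 (N7, w=4) cum 79
  y=12 (N1, w=120) cum 199
  y=14 (N3, w=90) cum 289  ← median
  y=19 (N2, w=70) cum 359
  y=22 (N4, w=200) cum 559
⇒ y* = 14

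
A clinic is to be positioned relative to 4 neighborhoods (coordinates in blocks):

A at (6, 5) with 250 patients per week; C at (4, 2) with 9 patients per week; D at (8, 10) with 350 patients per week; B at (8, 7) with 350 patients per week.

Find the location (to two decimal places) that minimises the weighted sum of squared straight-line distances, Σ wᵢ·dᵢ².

The minimiser of Σwᵢ‖p−pᵢ‖² is the weighted centroid p* = (Σwᵢpᵢ)/(Σwᵢ).
Σwᵢ = 959.
Σwᵢxᵢ = 250·6 + 9·4 + 350·8 + 350·8 = 7136.
Σwᵢyᵢ = 250·5 + 9·2 + 350·10 + 350·7 = 7218.
x* = 7136/959 = 7.44, y* = 7218/959 = 7.53.

(7.44, 7.53)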